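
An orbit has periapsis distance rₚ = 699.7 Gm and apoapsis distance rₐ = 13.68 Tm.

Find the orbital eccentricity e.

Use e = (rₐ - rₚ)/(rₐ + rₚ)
rₚ = 699.7 Gm = 6.997 × 10^11 m
rₐ = 13.68 Tm = 1.368 × 10^13 m
rₐ − rₚ = 1.29803 × 10^13 m
rₐ + rₚ = 1.43797 × 10^13 m
e = (rₐ − rₚ)/(rₐ + rₚ) = 0.902682

Final answer: e = 0.9027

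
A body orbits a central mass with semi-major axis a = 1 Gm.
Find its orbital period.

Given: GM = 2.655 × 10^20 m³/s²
a = 1 Gm = 1 × 10^9 m
GM = 2.655 × 10^20 m³/s²
a³ = 1 × 10^27 m³
T = 2π √(a³/GM) = 2π √((1 × 10^27) / (2.655 × 10^20)) = 2π × 1940.74 s
T = 12194 s ≈ 3.387 hours

Final answer: 3.387 hours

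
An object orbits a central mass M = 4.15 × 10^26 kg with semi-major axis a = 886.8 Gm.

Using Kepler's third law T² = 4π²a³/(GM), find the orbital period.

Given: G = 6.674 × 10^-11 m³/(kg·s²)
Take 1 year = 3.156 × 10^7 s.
M = 4.15 × 10^26 kg
GM = G × M = 6.674 × 10^-11 × 4.15 × 10^26 = 2.76971 × 10^16 m³/s²
a = 886.8 Gm = 8.868 × 10^11 m
a³ = 6.97392 × 10^35 m³
T = 2π √(a³/GM) = 2π √((6.97392 × 10^35) / (2.76971 × 10^16)) = 2π × 5.01789 × 10^9 s
T = 3.15284 × 10^10 s ≈ 999 years

Final answer: 999 years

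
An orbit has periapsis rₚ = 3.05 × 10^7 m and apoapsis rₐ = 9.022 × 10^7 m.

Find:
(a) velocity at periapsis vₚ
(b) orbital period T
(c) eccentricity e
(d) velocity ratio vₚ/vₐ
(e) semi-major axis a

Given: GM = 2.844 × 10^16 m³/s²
rₚ = 3.05 × 10^7 m
rₐ = 9.022 × 10^7 m
GM = 2.844 × 10^16 m³/s²
a = (rₚ + rₐ)/2 = 6.036 × 10^7 m
e = (rₐ − rₚ)/(rₐ + rₚ) = (5.972 × 10^7) / (1.2072 × 10^8) = 0.494698
(a) vₚ² = GM (2/rₚ − 1/a) = 2.844 × 10^16 × (6.55738 × 10^-8 − 1.65673 × 10^-8) = 1.39375 × 10^9 m²/s²;  vₚ = 37332.9 m/s ≈ 37.33 km/s
(b) a³ = 2.19911 × 10^23 m³;  T = 2π √(a³/GM) = 2π × 2780.73 s = 17471.9 s ≈ 4.853 hours
(c) e = 0.494698 ≈ 0.4947
(d) vₚ/vₐ = rₐ/rₚ (angular momentum) = (9.022 × 10^7) / (3.05 × 10^7) = 2.95803 ≈ 2.958
(e) a = 6.036 × 10^7 m ≈ 6.036 × 10^7 m

Final answer:
(a) velocity at periapsis vₚ = 37.33 km/s
(b) orbital period T = 4.853 hours
(c) eccentricity e = 0.4947
(d) velocity ratio vₚ/vₐ = 2.958
(e) semi-major axis a = 6.036 × 10^7 m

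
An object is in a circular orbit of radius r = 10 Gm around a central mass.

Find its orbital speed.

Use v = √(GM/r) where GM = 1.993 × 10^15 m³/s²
r = 10 Gm = 1 × 10^10 m
GM = 1.993 × 10^15 m³/s²
GM/r = (1.993 × 10^15) / (1 × 10^10) = 199300 m²/s²
v = √(GM/r) = 446.43 m/s ≈ 446.4 m/s

Final answer: 446.4 m/s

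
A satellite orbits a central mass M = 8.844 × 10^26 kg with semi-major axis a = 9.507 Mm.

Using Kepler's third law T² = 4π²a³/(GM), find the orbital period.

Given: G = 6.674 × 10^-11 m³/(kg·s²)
M = 8.844 × 10^26 kg
GM = G × M = 6.674 × 10^-11 × 8.844 × 10^26 = 5.90249 × 10^16 m³/s²
a = 9.507 Mm = 9.507 × 10^6 m
a³ = 8.59272 × 10^20 m³
T = 2π √(a³/GM) = 2π √((8.59272 × 10^20) / (5.90249 × 10^16)) = 2π × 120.656 s
T = 758.102 s ≈ 12.64 minutes

Final answer: 12.64 minutes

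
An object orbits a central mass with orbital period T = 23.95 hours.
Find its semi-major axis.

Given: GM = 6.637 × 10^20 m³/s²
T = 23.95 hours = 86220 s
GM = 6.637 × 10^20 m³/s²
Kepler's third law: a³ = GM T² / (4π²)
T² = 7.43389 × 10^9 s²
a³ = (6.637 × 10^20) × (7.43389 × 10^9) / (4π²) = 1.24976 × 10^29 m³
a = (a³)^(1/3) = 4.99969 × 10^9 m ≈ 5 Gm

Final answer: 5 Gm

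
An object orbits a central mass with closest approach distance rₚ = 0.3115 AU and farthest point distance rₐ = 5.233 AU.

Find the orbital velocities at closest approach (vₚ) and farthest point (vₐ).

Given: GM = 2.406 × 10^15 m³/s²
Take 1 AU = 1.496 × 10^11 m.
rₚ = 0.3115 AU = 4.66004 × 10^10 m
rₐ = 5.233 AU = 7.82857 × 10^11 m
GM = 2.406 × 10^15 m³/s²
a = (rₚ + rₐ)/2 = 4.14729 × 10^11 m
Vis-viva: v² = GM (2/r − 1/a)
vₚ² = 2.406 × 10^15 × (4.29181 × 10^-11 − 2.41122 × 10^-12) = 97459.5 m²/s²
vₚ = 312.185 m/s ≈ 312.2 m/s
vₐ² = 2.406 × 10^15 × (2.55475 × 10^-12 − 2.41122 × 10^-12) = 345.334 m²/s²
vₐ = 18.5832 m/s ≈ 18.58 m/s

Final answer: vₚ = 312.2 m/s, vₐ = 18.58 m/s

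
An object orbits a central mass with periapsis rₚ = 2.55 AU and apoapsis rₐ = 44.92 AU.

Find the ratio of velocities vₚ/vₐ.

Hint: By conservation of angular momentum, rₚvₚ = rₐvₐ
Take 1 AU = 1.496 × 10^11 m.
rₚ = 2.55 AU = 3.8148 × 10^11 m
rₐ = 44.92 AU = 6.72003 × 10^12 m
rₚvₚ = rₐvₐ  ⇒  vₚ/vₐ = rₐ/rₚ
vₚ/vₐ = (6.72003 × 10^12) / (3.8148 × 10^11) = 17.6157

Final answer: vₚ/vₐ = 17.62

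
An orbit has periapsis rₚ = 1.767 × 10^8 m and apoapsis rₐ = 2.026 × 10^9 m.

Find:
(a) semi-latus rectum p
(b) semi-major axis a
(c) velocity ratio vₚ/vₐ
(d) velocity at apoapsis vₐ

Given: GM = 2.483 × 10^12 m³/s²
rₚ = 1.767 × 10^8 m
rₐ = 2.026 × 10^9 m
GM = 2.483 × 10^12 m³/s²
a = (rₚ + rₐ)/2 = 1.10135 × 10^9 m
e = (rₐ − rₚ)/(rₐ + rₚ) = (1.8493 × 10^9) / (2.2027 × 10^9) = 0.839561
(a) 1 − e² = 0.295138;  p = a(1 − e²) = 1.10135 × 10^9 × 0.295138 = 3.2505 × 10^8 m ≈ 3.251 × 10^8 m
(b) a = 1.10135 × 10^9 m ≈ 1.101 × 10^9 m
(c) vₚ/vₐ = rₐ/rₚ (angular momentum) = (2.026 × 10^9) / (1.767 × 10^8) = 11.4658 ≈ 11.47
(d) vₐ² = GM (2/rₐ − 1/a) = 2.483 × 10^12 × (9.87167 × 10^-10 − 9.07977 × 10^-10) = 196.629 m²/s²;  vₐ = 14.0225 m/s ≈ 14.02 m/s

Final answer:
(a) semi-latus rectum p = 3.251 × 10^8 m
(b) semi-major axis a = 1.101 × 10^9 m
(c) velocity ratio vₚ/vₐ = 11.47
(d) velocity at apoapsis vₐ = 14.02 m/s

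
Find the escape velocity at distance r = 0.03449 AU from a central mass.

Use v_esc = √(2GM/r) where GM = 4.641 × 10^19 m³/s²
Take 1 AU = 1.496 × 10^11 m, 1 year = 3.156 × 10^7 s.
r = 0.03449 AU = 5.1597 × 10^9 m
GM = 4.641 × 10^19 m³/s²
2GM/r = 2 × (4.641 × 10^19) / (5.1597 × 10^9) = 1.79894 × 10^10 m²/s²
v_esc = √(2GM/r) = 134125 m/s ≈ 28.3 AU/year

Final answer: 28.3 AU/year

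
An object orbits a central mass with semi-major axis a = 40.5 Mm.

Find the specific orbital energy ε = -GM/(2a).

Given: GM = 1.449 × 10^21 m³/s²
a = 40.5 Mm = 4.05 × 10^7 m
GM = 1.449 × 10^21 m³/s²
2a = 8.1 × 10^7 m
ε = −GM/(2a) = -1.78889 × 10^13 J/kg ≈ -1.789 × 10^4 GJ/kg

Final answer: -1.789 × 10^4 GJ/kg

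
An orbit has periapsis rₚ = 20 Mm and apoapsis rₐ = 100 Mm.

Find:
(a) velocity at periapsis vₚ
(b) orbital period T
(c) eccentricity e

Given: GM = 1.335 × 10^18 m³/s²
rₚ = 20 Mm = 2 × 10^7 m
rₐ = 100 Mm = 1 × 10^8 m
GM = 1.335 × 10^18 m³/s²
a = (rₚ + rₐ)/2 = 6 × 10^7 m
e = (rₐ − rₚ)/(rₐ + rₚ) = (8 × 10^7) / (1.2 × 10^8) = 0.666667
(a) vₚ² = GM (2/rₚ − 1/a) = 1.335 × 10^18 × (1 × 10^-7 − 1.66667 × 10^-8) = 1.1125 × 10^11 m²/s²;  vₚ = 333542 m/s ≈ 333.5 km/s
(b) a³ = 2.16 × 10^23 m³;  T = 2π √(a³/GM) = 2π × 402.241 s = 2527.35 s ≈ 42.12 minutes
(c) e = 0.666667 ≈ 0.6667

Final answer:
(a) velocity at periapsis vₚ = 333.5 km/s
(b) orbital period T = 42.12 minutes
(c) eccentricity e = 0.6667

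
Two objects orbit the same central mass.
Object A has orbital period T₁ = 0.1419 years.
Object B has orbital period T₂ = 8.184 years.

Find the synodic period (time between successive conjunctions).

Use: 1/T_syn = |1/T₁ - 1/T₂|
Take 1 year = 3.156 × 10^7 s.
T₁ = 0.1419 years = 4.47836 × 10^6 s
T₂ = 8.184 years = 2.58287 × 10^8 s
1/T₁ = 2.23296 × 10^-7 s⁻¹
1/T₂ = 3.87166 × 10^-9 s⁻¹
|1/T₁ − 1/T₂| = 2.19424 × 10^-7 s⁻¹
T_syn = 1 / |1/T₁ − 1/T₂| = 4.55738 × 10^6 s ≈ 0.1444 years

Final answer: T_syn = 0.1444 years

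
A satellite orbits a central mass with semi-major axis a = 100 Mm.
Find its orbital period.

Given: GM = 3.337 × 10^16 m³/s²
a = 100 Mm = 1 × 10^8 m
GM = 3.337 × 10^16 m³/s²
a³ = 1 × 10^24 m³
T = 2π √(a³/GM) = 2π √((1 × 10^24) / (3.337 × 10^16)) = 2π × 5474.22 s
T = 34395.5 s ≈ 9.554 hours

Final answer: 9.554 hours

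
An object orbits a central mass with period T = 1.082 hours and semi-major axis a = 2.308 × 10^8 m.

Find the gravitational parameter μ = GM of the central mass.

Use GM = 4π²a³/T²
T = 1.082 hours = 3895.2 s
a = 2.308 × 10^8 m
a³ = 1.22944 × 10^25 m³
T² = 1.51726 × 10^7 s²
GM = 4π² × (1.22944 × 10^25) / (1.51726 × 10^7) = 3.19895 × 10^19 m³/s²
GM ≈ 3.199 × 10^19 m³/s²

Final answer: GM = 3.199 × 10^19 m³/s²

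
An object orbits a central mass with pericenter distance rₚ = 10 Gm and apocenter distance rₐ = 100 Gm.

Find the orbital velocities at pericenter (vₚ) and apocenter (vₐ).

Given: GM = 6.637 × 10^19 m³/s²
rₚ = 10 Gm = 1 × 10^10 m
rₐ = 100 Gm = 1 × 10^11 m
GM = 6.637 × 10^19 m³/s²
a = (rₚ + rₐ)/2 = 5.5 × 10^10 m
Vis-viva: v² = GM (2/r − 1/a)
vₚ² = 6.637 × 10^19 × (2 × 10^-10 − 1.81818 × 10^-11) = 1.20673 × 10^10 m²/s²
vₚ = 109851 m/s ≈ 109.9 km/s
vₐ² = 6.637 × 10^19 × (2 × 10^-11 − 1.81818 × 10^-11) = 1.20673 × 10^8 m²/s²
vₐ = 10985.1 m/s ≈ 10.99 km/s

Final answer: vₚ = 109.9 km/s, vₐ = 10.99 km/s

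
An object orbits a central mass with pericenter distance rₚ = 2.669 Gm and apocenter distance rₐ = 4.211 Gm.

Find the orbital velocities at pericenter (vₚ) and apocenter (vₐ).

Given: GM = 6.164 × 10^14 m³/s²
rₚ = 2.669 Gm = 2.669 × 10^9 m
rₐ = 4.211 Gm = 4.211 × 10^9 m
GM = 6.164 × 10^14 m³/s²
a = (rₚ + rₐ)/2 = 3.44 × 10^9 m
Vis-viva: v² = GM (2/r − 1/a)
vₚ² = 6.164 × 10^14 × (7.49344 × 10^-10 − 2.90698 × 10^-10) = 282710 m²/s²
vₚ = 531.705 m/s ≈ 531.7 m/s
vₐ² = 6.164 × 10^14 × (4.74947 × 10^-10 − 2.90698 × 10^-10) = 113571 m²/s²
vₐ = 337.003 m/s ≈ 337 m/s

Final answer: vₚ = 531.7 m/s, vₐ = 337 m/s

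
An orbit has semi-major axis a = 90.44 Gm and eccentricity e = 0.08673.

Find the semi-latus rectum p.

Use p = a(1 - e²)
a = 90.44 Gm = 9.044 × 10^10 m
e = 0.08673,  e² = 0.00752209,  1 − e² = 0.992478
p = a(1 − e²) = 9.044 × 10^10 m × 0.992478 = 8.97597 × 10^10 m ≈ 89.76 Gm

Final answer: p = 89.76 Gm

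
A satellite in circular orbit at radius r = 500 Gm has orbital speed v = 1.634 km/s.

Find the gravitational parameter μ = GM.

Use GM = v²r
r = 500 Gm = 5 × 10^11 m
v = 1.634 km/s = 1634 m/s
v² = 2.66996 × 10^6 m²/s²
GM = v²r = 2.66996 × 10^6 × 5 × 10^11 = 1.33498 × 10^18 m³/s²
GM ≈ 1.335 × 10^18 m³/s²

Final answer: GM = 1.335 × 10^18 m³/s²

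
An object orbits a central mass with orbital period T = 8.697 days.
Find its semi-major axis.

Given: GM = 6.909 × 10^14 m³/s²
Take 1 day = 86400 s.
T = 8.697 days = 751421 s
GM = 6.909 × 10^14 m³/s²
Kepler's third law: a³ = GM T² / (4π²)
T² = 5.64633 × 10^11 s²
a³ = (6.909 × 10^14) × (5.64633 × 10^11) / (4π²) = 9.88148 × 10^24 m³
a = (a³)^(1/3) = 2.14589 × 10^8 m ≈ 2.146 × 10^8 m

Final answer: 2.146 × 10^8 m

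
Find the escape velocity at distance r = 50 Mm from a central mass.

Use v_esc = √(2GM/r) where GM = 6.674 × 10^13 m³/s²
r = 50 Mm = 5 × 10^7 m
GM = 6.674 × 10^13 m³/s²
2GM/r = 2 × (6.674 × 10^13) / (5 × 10^7) = 2.6696 × 10^6 m²/s²
v_esc = √(2GM/r) = 1633.89 m/s ≈ 1.634 km/s

Final answer: 1.634 km/s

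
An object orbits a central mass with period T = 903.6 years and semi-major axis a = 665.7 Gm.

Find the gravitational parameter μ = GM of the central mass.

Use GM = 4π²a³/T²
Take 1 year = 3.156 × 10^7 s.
T = 903.6 years = 2.85176 × 10^10 s
a = 665.7 Gm = 6.657 × 10^11 m
a³ = 2.95009 × 10^35 m³
T² = 8.13254 × 10^20 s²
GM = 4π² × (2.95009 × 10^35) / (8.13254 × 10^20) = 1.43209 × 10^16 m³/s²
GM ≈ 1.432 × 10^16 m³/s²

Final answer: GM = 1.432 × 10^16 m³/s²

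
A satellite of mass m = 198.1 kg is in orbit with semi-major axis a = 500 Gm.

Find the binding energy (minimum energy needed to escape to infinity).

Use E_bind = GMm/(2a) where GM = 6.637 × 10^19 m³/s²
a = 500 Gm = 5 × 10^11 m
GM = 6.637 × 10^19 m³/s²
m = 198.1 kg
GMm = 6.637 × 10^19 × 198.1 = 1.31479 × 10^22 m³·kg/s²
2a = 1 × 10^12 m
E_bind = GMm/(2a) = 1.31479 × 10^10 J ≈ 13.15 GJ

Final answer: 13.15 GJ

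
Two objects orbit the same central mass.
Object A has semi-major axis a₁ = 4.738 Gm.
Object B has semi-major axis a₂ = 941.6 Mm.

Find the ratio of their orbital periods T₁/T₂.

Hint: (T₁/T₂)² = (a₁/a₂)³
a₁ = 4.738 Gm = 4.738 × 10^9 m
a₂ = 941.6 Mm = 9.416 × 10^8 m
a₁/a₂ = 5.03186
T₁/T₂ = (a₁/a₂)^(3/2) = (5.03186)^1.5 = 11.2874

Final answer: T₁/T₂ = 11.29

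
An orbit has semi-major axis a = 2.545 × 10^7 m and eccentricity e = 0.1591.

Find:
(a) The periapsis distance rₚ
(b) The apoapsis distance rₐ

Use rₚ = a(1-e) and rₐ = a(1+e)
a = 2.545 × 10^7 m
e = 0.1591:  1 − e = 0.8409,  1 + e = 1.1591
(a) rₚ = a(1 − e) = 2.545 × 10^7 m × 0.8409 = 2.14009 × 10^7 m ≈ 2.14 × 10^7 m
(b) rₐ = a(1 + e) = 2.545 × 10^7 m × 1.1591 = 2.94991 × 10^7 m ≈ 2.95 × 10^7 m

Final answer:
(a) rₚ = 2.14 × 10^7 m
(b) rₐ = 2.95 × 10^7 m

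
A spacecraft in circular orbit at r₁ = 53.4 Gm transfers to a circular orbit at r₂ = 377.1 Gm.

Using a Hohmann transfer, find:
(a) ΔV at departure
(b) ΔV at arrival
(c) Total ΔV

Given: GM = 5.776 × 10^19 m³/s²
r₁ = 53.4 Gm = 5.34 × 10^10 m
r₂ = 377.1 Gm = 3.771 × 10^11 m
GM = 5.776 × 10^19 m³/s²
Transfer ellipse: a_t = (r₁ + r₂)/2 = 2.1525 × 10^11 m
Circular speed at r₁: v₁ = √(GM/r₁) = 32888.4 m/s
Transfer speed at r₁ (periapsis): v₁ₜ = √(GM(2/r₁ − 1/a_t)) = 43531.1 m/s
(a) ΔV₁ = v₁ₜ − v₁ = 10642.7 m/s ≈ 10.64 km/s
Circular speed at r₂: v₂ = √(GM/r₂) = 12376.1 m/s
Transfer speed at r₂ (apoapsis): v₂ₜ = √(GM(2/r₂ − 1/a_t)) = 6164.31 m/s
(b) ΔV₂ = v₂ − v₂ₜ = 6211.83 m/s ≈ 6.212 km/s
(c) ΔV_total = ΔV₁ + ΔV₂ = 16854.5 m/s ≈ 16.85 km/s

Final answer:
(a) ΔV₁ = 10.64 km/s
(b) ΔV₂ = 6.212 km/s
(c) ΔV_total = 16.85 km/s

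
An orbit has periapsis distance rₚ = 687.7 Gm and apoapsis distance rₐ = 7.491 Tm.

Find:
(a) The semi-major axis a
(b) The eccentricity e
rₚ = 687.7 Gm = 6.877 × 10^11 m
rₐ = 7.491 Tm = 7.491 × 10^12 m
(a) a = (rₚ + rₐ)/2 = 4.08935 × 10^12 m ≈ 4.089 Tm
(b) e = (rₐ − rₚ)/(rₐ + rₚ) = (6.8033 × 10^12) / (8.1787 × 10^12) = 0.831831

Final answer:
(a) a = 4.089 Tm
(b) e = 0.8318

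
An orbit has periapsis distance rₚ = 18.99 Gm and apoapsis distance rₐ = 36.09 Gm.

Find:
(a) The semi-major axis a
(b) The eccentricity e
rₚ = 18.99 Gm = 1.899 × 10^10 m
rₐ = 36.09 Gm = 3.609 × 10^10 m
(a) a = (rₚ + rₐ)/2 = 2.754 × 10^10 m ≈ 27.54 Gm
(b) e = (rₐ − rₚ)/(rₐ + rₚ) = (1.71 × 10^10) / (5.508 × 10^10) = 0.310458

Final answer:
(a) a = 27.54 Gm
(b) e = 0.3105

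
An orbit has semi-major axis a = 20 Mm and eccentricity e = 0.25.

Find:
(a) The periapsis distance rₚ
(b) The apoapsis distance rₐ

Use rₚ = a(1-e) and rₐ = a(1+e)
a = 20 Mm = 2 × 10^7 m
e = 0.25:  1 − e = 0.75,  1 + e = 1.25
(a) rₚ = a(1 − e) = 2 × 10^7 m × 0.75 = 1.5 × 10^7 m ≈ 15 Mm
(b) rₐ = a(1 + e) = 2 × 10^7 m × 1.25 = 2.5 × 10^7 m ≈ 25 Mm

Final answer:
(a) rₚ = 15 Mm
(b) rₐ = 25 Mm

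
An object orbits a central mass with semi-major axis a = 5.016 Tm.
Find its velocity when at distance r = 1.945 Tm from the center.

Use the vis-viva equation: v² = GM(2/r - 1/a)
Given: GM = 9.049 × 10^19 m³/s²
a = 5.016 Tm = 5.016 × 10^12 m
r = 1.945 Tm = 1.945 × 10^12 m
GM = 9.049 × 10^19 m³/s²
2/r − 1/a = 1.02828 × 10^-12 − 1.99362 × 10^-13 = 8.28916 × 10^-13 m⁻¹
v² = GM (2/r − 1/a) = 7.50086 × 10^7 m²/s²
v = 8660.75 m/s ≈ 8.661 km/s

Final answer: 8.661 km/s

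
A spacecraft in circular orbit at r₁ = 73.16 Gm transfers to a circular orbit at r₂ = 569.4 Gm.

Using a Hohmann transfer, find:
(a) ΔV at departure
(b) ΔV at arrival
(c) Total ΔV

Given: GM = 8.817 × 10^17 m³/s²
r₁ = 73.16 Gm = 7.316 × 10^10 m
r₂ = 569.4 Gm = 5.694 × 10^11 m
GM = 8.817 × 10^17 m³/s²
Transfer ellipse: a_t = (r₁ + r₂)/2 = 3.2128 × 10^11 m
Circular speed at r₁: v₁ = √(GM/r₁) = 3471.55 m/s
Transfer speed at r₁ (periapsis): v₁ₜ = √(GM(2/r₁ − 1/a_t)) = 4621.58 m/s
(a) ΔV₁ = v₁ₜ − v₁ = 1150.03 m/s ≈ 1.15 km/s
Circular speed at r₂: v₂ = √(GM/r₂) = 1244.38 m/s
Transfer speed at r₂ (apoapsis): v₂ₜ = √(GM(2/r₂ − 1/a_t)) = 593.809 m/s
(b) ΔV₂ = v₂ − v₂ₜ = 650.567 m/s ≈ 650.6 m/s
(c) ΔV_total = ΔV₁ + ΔV₂ = 1800.6 m/s ≈ 1.801 km/s

Final answer:
(a) ΔV₁ = 1.15 km/s
(b) ΔV₂ = 650.6 m/s
(c) ΔV_total = 1.801 km/s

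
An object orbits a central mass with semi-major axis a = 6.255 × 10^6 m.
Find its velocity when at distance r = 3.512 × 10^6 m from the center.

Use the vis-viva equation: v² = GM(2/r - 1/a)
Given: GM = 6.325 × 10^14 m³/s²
a = 6.255 × 10^6 m
r = 3.512 × 10^6 m
GM = 6.325 × 10^14 m³/s²
2/r − 1/a = 5.69476 × 10^-7 − 1.59872 × 10^-7 = 4.09604 × 10^-7 m⁻¹
v² = GM (2/r − 1/a) = 2.59075 × 10^8 m²/s²
v = 16095.8 m/s ≈ 16.1 km/s

Final answer: 16.1 km/s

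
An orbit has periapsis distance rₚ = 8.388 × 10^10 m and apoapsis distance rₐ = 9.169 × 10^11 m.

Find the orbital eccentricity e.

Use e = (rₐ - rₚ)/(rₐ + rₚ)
rₚ = 8.388 × 10^10 m
rₐ = 9.169 × 10^11 m
rₐ − rₚ = 8.3302 × 10^11 m
rₐ + rₚ = 1.00078 × 10^12 m
e = (rₐ − rₚ)/(rₐ + rₚ) = 0.832371

Final answer: e = 0.8324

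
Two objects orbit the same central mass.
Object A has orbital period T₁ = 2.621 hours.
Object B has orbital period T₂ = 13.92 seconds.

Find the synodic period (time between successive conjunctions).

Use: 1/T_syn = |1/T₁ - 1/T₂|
T₁ = 2.621 hours = 9435.6 s
T₂ = 13.92 seconds
1/T₁ = 0.000105982 s⁻¹
1/T₂ = 0.0718391 s⁻¹
|1/T₁ − 1/T₂| = 0.0717331 s⁻¹
T_syn = 1 / |1/T₁ − 1/T₂| = 13.9406 s ≈ 13.94 seconds

Final answer: T_syn = 13.94 seconds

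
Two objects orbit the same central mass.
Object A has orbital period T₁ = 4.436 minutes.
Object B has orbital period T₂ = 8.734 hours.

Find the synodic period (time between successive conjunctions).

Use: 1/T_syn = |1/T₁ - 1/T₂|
T₁ = 4.436 minutes = 266.16 s
T₂ = 8.734 hours = 31442.4 s
1/T₁ = 0.00375714 s⁻¹
1/T₂ = 3.18042 × 10^-5 s⁻¹
|1/T₁ − 1/T₂| = 0.00372533 s⁻¹
T_syn = 1 / |1/T₁ − 1/T₂| = 268.432 s ≈ 4.474 minutes

Final answer: T_syn = 4.474 minutes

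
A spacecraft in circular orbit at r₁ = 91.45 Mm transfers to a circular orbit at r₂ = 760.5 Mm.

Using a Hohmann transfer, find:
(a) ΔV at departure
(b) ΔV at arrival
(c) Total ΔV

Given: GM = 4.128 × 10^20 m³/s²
r₁ = 91.45 Mm = 9.145 × 10^7 m
r₂ = 760.5 Mm = 7.605 × 10^8 m
GM = 4.128 × 10^20 m³/s²
Transfer ellipse: a_t = (r₁ + r₂)/2 = 4.25975 × 10^8 m
Circular speed at r₁: v₁ = √(GM/r₁) = 2.1246 × 10^6 m/s
Transfer speed at r₁ (periapsis): v₁ₜ = √(GM(2/r₁ − 1/a_t)) = 2.8388 × 10^6 m/s
(a) ΔV₁ = v₁ₜ − v₁ = 714201 m/s ≈ 714.2 km/s
Circular speed at r₂: v₂ = √(GM/r₂) = 736750 m/s
Transfer speed at r₂ (apoapsis): v₂ₜ = √(GM(2/r₂ − 1/a_t)) = 341366 m/s
(b) ΔV₂ = v₂ − v₂ₜ = 395384 m/s ≈ 395.4 km/s
(c) ΔV_total = ΔV₁ + ΔV₂ = 1.10959 × 10^6 m/s ≈ 1110 km/s

Final answer:
(a) ΔV₁ = 714.2 km/s
(b) ΔV₂ = 395.4 km/s
(c) ΔV_total = 1110 km/s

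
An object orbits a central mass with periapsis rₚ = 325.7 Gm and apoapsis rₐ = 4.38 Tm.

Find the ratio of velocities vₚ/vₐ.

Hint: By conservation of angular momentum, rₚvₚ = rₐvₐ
rₚ = 325.7 Gm = 3.257 × 10^11 m
rₐ = 4.38 Tm = 4.38 × 10^12 m
rₚvₚ = rₐvₐ  ⇒  vₚ/vₐ = rₐ/rₚ
vₚ/vₐ = (4.38 × 10^12) / (3.257 × 10^11) = 13.448

Final answer: vₚ/vₐ = 13.45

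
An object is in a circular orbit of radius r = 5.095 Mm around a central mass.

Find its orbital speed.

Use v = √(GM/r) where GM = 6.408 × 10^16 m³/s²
r = 5.095 Mm = 5.095 × 10^6 m
GM = 6.408 × 10^16 m³/s²
GM/r = (6.408 × 10^16) / (5.095 × 10^6) = 1.2577 × 10^10 m²/s²
v = √(GM/r) = 112147 m/s ≈ 112.1 km/s

Final answer: 112.1 km/s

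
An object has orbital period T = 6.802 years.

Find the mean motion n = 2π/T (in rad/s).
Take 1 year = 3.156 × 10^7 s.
T = 6.802 years = 2.14671 × 10^8 s
n = 2π / (2.14671 × 10^8 s) = 2.92689 × 10^-8 rad/s ≈ 2.927 × 10^-8 rad/s

Final answer: n = 2.927 × 10^-8 rad/s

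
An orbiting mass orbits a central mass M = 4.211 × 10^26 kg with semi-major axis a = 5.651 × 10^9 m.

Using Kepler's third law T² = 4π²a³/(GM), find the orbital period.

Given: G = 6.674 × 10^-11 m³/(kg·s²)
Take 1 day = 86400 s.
M = 4.211 × 10^26 kg
GM = G × M = 6.674 × 10^-11 × 4.211 × 10^26 = 2.81042 × 10^16 m³/s²
a = 5.651 × 10^9 m
a³ = 1.80458 × 10^29 m³
T = 2π √(a³/GM) = 2π √((1.80458 × 10^29) / (2.81042 × 10^16)) = 2π × 2.53397 × 10^6 s
T = 1.59214 × 10^7 s ≈ 184.3 days

Final answer: 184.3 days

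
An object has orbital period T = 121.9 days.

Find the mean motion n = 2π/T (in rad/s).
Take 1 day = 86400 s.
T = 121.9 days = 1.05322 × 10^7 s
n = 2π / (1.05322 × 10^7 s) = 5.96571 × 10^-7 rad/s ≈ 5.966 × 10^-7 rad/s

Final answer: n = 5.966 × 10^-7 rad/s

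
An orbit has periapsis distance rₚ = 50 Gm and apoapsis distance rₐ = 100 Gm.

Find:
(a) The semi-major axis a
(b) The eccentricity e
rₚ = 50 Gm = 5 × 10^10 m
rₐ = 100 Gm = 1 × 10^11 m
(a) a = (rₚ + rₐ)/2 = 7.5 × 10^10 m ≈ 75 Gm
(b) e = (rₐ − rₚ)/(rₐ + rₚ) = (5 × 10^10) / (1.5 × 10^11) = 0.333333

Final answer:
(a) a = 75 Gm
(b) e = 0.3333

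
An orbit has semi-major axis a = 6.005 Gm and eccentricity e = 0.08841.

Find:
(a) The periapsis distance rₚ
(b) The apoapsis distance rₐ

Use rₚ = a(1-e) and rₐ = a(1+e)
a = 6.005 Gm = 6.005 × 10^9 m
e = 0.08841:  1 − e = 0.91159,  1 + e = 1.08841
(a) rₚ = a(1 − e) = 6.005 × 10^9 m × 0.91159 = 5.4741 × 10^9 m ≈ 5.474 Gm
(b) rₐ = a(1 + e) = 6.005 × 10^9 m × 1.08841 = 6.5359 × 10^9 m ≈ 6.536 Gm

Final answer:
(a) rₚ = 5.474 Gm
(b) rₐ = 6.536 Gm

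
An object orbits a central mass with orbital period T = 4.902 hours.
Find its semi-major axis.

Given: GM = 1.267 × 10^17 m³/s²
T = 4.902 hours = 17647.2 s
GM = 1.267 × 10^17 m³/s²
Kepler's third law: a³ = GM T² / (4π²)
T² = 3.11424 × 10^8 s²
a³ = (1.267 × 10^17) × (3.11424 × 10^8) / (4π²) = 9.99467 × 10^23 m³
a = (a³)^(1/3) = 9.99822 × 10^7 m ≈ 99.98 Mm

Final answer: 99.98 Mm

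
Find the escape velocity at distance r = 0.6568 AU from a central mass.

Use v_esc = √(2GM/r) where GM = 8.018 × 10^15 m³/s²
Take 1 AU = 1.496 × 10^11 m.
r = 0.6568 AU = 9.82573 × 10^10 m
GM = 8.018 × 10^15 m³/s²
2GM/r = 2 × (8.018 × 10^15) / (9.82573 × 10^10) = 163204 m²/s²
v_esc = √(2GM/r) = 403.985 m/s ≈ 404 m/s

Final answer: 404 m/s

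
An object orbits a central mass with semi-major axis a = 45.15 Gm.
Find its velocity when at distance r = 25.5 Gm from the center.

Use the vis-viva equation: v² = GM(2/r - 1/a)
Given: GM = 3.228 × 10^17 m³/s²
a = 45.15 Gm = 4.515 × 10^10 m
r = 25.5 Gm = 2.55 × 10^10 m
GM = 3.228 × 10^17 m³/s²
2/r − 1/a = 7.84314 × 10^-11 − 2.21484 × 10^-11 = 5.6283 × 10^-11 m⁻¹
v² = GM (2/r − 1/a) = 1.81681 × 10^7 m²/s²
v = 4262.41 m/s ≈ 4.262 km/s

Final answer: 4.262 km/s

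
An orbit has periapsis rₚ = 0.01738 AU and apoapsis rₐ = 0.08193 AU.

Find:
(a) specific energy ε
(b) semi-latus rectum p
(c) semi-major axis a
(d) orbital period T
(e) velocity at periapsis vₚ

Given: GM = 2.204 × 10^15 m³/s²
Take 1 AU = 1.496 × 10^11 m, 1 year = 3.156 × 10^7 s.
rₚ = 0.01738 AU = 2.60005 × 10^9 m
rₐ = 0.08193 AU = 1.22567 × 10^10 m
GM = 2.204 × 10^15 m³/s²
a = (rₚ + rₐ)/2 = 7.42839 × 10^9 m
e = (rₐ − rₚ)/(rₐ + rₚ) = (9.65668 × 10^9) / (1.48568 × 10^10) = 0.649985
(a) 2a = 1.48568 × 10^10 m;  ε = −GM/(2a) = -148350 J/kg ≈ -148.3 kJ/kg
(b) 1 − e² = 0.57752;  p = a(1 − e²) = 7.42839 × 10^9 × 0.57752 = 4.29004 × 10^9 m ≈ 0.02868 AU
(c) a = 7.42839 × 10^9 m ≈ 0.04965 AU
(d) a³ = 4.09905 × 10^29 m³;  T = 2π √(a³/GM) = 2π × 1.36375 × 10^7 s = 8.56872 × 10^7 s ≈ 2.715 years
(e) vₚ² = GM (2/rₚ − 1/a) = 2.204 × 10^15 × (7.69217 × 10^-10 − 1.34619 × 10^-10) = 1.39865 × 10^6 m²/s²;  vₚ = 1182.65 m/s ≈ 0.2495 AU/year

Final answer:
(a) specific energy ε = -148.3 kJ/kg
(b) semi-latus rectum p = 0.02868 AU
(c) semi-major axis a = 0.04965 AU
(d) orbital period T = 2.715 years
(e) velocity at periapsis vₚ = 0.2495 AU/year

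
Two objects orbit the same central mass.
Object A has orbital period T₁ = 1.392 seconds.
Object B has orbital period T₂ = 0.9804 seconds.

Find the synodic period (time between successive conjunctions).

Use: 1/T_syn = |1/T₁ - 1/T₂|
T₁ = 1.392 seconds
T₂ = 0.9804 seconds
1/T₁ = 0.718391 s⁻¹
1/T₂ = 1.01999 s⁻¹
|1/T₁ − 1/T₂| = 0.301601 s⁻¹
T_syn = 1 / |1/T₁ − 1/T₂| = 3.31564 s ≈ 3.316 seconds

Final answer: T_syn = 3.316 seconds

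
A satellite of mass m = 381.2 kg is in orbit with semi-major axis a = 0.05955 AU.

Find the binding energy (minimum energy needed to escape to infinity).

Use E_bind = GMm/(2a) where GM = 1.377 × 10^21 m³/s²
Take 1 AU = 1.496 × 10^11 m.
a = 0.05955 AU = 8.90868 × 10^9 m
GM = 1.377 × 10^21 m³/s²
m = 381.2 kg
GMm = 1.377 × 10^21 × 381.2 = 5.24912 × 10^23 m³·kg/s²
2a = 1.78174 × 10^10 m
E_bind = GMm/(2a) = 2.94607 × 10^13 J ≈ 29.46 TJ

Final answer: 29.46 TJ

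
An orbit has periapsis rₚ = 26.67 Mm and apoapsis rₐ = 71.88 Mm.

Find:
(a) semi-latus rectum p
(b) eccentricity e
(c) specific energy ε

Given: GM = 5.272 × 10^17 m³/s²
rₚ = 26.67 Mm = 2.667 × 10^7 m
rₐ = 71.88 Mm = 7.188 × 10^7 m
GM = 5.272 × 10^17 m³/s²
a = (rₚ + rₐ)/2 = 4.9275 × 10^7 m
e = (rₐ − rₚ)/(rₐ + rₚ) = (4.521 × 10^7) / (9.855 × 10^7) = 0.458752
(a) 1 − e² = 0.789547;  p = a(1 − e²) = 4.9275 × 10^7 × 0.789547 = 3.89049 × 10^7 m ≈ 38.9 Mm
(b) e = 0.458752 ≈ 0.4588
(c) 2a = 9.855 × 10^7 m;  ε = −GM/(2a) = -5.34957 × 10^9 J/kg ≈ -5.35 GJ/kg

Final answer:
(a) semi-latus rectum p = 38.9 Mm
(b) eccentricity e = 0.4588
(c) specific energy ε = -5.35 GJ/kg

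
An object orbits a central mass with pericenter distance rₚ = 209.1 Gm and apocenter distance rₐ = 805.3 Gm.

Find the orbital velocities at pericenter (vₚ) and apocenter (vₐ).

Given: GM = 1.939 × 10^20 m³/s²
rₚ = 209.1 Gm = 2.091 × 10^11 m
rₐ = 805.3 Gm = 8.053 × 10^11 m
GM = 1.939 × 10^20 m³/s²
a = (rₚ + rₐ)/2 = 5.072 × 10^11 m
Vis-viva: v² = GM (2/r − 1/a)
vₚ² = 1.939 × 10^20 × (9.5648 × 10^-12 − 1.97161 × 10^-12) = 1.47232 × 10^9 m²/s²
vₚ = 38370.8 m/s ≈ 38.37 km/s
vₐ² = 1.939 × 10^20 × (2.48355 × 10^-12 − 1.97161 × 10^-12) = 9.92647 × 10^7 m²/s²
vₐ = 9963.17 m/s ≈ 9.963 km/s

Final answer: vₚ = 38.37 km/s, vₐ = 9.963 km/s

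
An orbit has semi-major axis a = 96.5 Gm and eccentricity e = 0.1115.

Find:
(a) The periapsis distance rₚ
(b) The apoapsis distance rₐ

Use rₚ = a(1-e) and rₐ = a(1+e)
a = 96.5 Gm = 9.65 × 10^10 m
e = 0.1115:  1 − e = 0.8885,  1 + e = 1.1115
(a) rₚ = a(1 − e) = 9.65 × 10^10 m × 0.8885 = 8.57402 × 10^10 m ≈ 85.74 Gm
(b) rₐ = a(1 + e) = 9.65 × 10^10 m × 1.1115 = 1.0726 × 10^11 m ≈ 107.3 Gm

Final answer:
(a) rₚ = 85.74 Gm
(b) rₐ = 107.3 Gm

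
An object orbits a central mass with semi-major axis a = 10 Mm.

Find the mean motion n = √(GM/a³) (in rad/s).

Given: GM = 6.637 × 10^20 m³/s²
a = 10 Mm = 1 × 10^7 m
GM = 6.637 × 10^20 m³/s²
a³ = 1 × 10^21 m³
GM/a³ = (6.637 × 10^20) / (1 × 10^21) = 0.6637 s⁻²
n = √(GM/a³) = 0.814678 rad/s ≈ 0.8147 rad/s

Final answer: n = 0.8147 rad/s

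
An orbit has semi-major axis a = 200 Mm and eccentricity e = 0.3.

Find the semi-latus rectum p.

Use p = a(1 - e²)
a = 200 Mm = 2 × 10^8 m
e = 0.3,  e² = 0.09,  1 − e² = 0.91
p = a(1 − e²) = 2 × 10^8 m × 0.91 = 1.82 × 10^8 m ≈ 182 Mm

Final answer: p = 182 Mm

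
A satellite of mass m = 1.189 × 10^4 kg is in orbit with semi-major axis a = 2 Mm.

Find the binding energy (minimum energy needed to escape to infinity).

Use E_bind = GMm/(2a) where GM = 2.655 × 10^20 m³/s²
a = 2 Mm = 2 × 10^6 m
GM = 2.655 × 10^20 m³/s²
m = 1.189 × 10^4 kg
GMm = 2.655 × 10^20 × 11890 = 3.15679 × 10^24 m³·kg/s²
2a = 4 × 10^6 m
E_bind = GMm/(2a) = 7.89199 × 10^17 J ≈ 789.2 PJ

Final answer: 789.2 PJ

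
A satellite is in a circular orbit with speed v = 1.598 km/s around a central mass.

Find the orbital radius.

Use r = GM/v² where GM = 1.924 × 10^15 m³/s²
v = 1.598 km/s = 1598 m/s
GM = 1.924 × 10^15 m³/s²
v² = 2.5536 × 10^6 m²/s²
r = GM/v² = (1.924 × 10^15) / (2.5536 × 10^6) = 7.53445 × 10^8 m ≈ 753.4 Mm

Final answer: 753.4 Mm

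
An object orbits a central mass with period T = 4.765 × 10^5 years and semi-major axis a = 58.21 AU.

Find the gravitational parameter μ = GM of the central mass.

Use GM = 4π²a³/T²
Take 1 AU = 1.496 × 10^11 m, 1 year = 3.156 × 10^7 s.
T = 4.765 × 10^5 years = 1.50383 × 10^13 s
a = 58.21 AU = 8.70822 × 10^12 m
a³ = 6.6037 × 10^38 m³
T² = 2.26152 × 10^26 s²
GM = 4π² × (6.6037 × 10^38) / (2.26152 × 10^26) = 1.15278 × 10^14 m³/s²
GM ≈ 1.153 × 10^14 m³/s²

Final answer: GM = 1.153 × 10^14 m³/s²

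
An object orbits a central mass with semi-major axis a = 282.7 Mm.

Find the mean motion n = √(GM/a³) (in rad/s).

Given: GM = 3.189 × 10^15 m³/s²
a = 282.7 Mm = 2.827 × 10^8 m
GM = 3.189 × 10^15 m³/s²
a³ = 2.25932 × 10^25 m³
GM/a³ = (3.189 × 10^15) / (2.25932 × 10^25) = 1.41149 × 10^-10 s⁻²
n = √(GM/a³) = 1.18806 × 10^-5 rad/s ≈ 1.188 × 10^-5 rad/s

Final answer: n = 1.188 × 10^-5 rad/s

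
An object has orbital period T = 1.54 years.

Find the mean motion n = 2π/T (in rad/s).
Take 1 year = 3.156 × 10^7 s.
T = 1.54 years = 4.86024 × 10^7 s
n = 2π / (4.86024 × 10^7 s) = 1.29277 × 10^-7 rad/s ≈ 1.293 × 10^-7 rad/s

Final answer: n = 1.293 × 10^-7 rad/s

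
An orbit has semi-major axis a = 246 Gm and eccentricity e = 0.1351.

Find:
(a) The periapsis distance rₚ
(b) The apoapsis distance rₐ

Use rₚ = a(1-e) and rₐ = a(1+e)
a = 246 Gm = 2.46 × 10^11 m
e = 0.1351:  1 − e = 0.8649,  1 + e = 1.1351
(a) rₚ = a(1 − e) = 2.46 × 10^11 m × 0.8649 = 2.12765 × 10^11 m ≈ 212.8 Gm
(b) rₐ = a(1 + e) = 2.46 × 10^11 m × 1.1351 = 2.79235 × 10^11 m ≈ 279.2 Gm

Final answer:
(a) rₚ = 212.8 Gm
(b) rₐ = 279.2 Gm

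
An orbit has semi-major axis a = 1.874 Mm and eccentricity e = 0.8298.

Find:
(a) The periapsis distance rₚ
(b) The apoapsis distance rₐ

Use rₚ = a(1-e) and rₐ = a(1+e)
a = 1.874 Mm = 1.874 × 10^6 m
e = 0.8298:  1 − e = 0.1702,  1 + e = 1.8298
(a) rₚ = a(1 − e) = 1.874 × 10^6 m × 0.1702 = 318955 m ≈ 319 km
(b) rₐ = a(1 + e) = 1.874 × 10^6 m × 1.8298 = 3.42905 × 10^6 m ≈ 3.429 Mm

Final answer:
(a) rₚ = 319 km
(b) rₐ = 3.429 Mm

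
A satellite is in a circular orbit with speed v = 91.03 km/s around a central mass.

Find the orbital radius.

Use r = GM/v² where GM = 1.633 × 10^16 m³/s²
v = 91.03 km/s = 91030 m/s
GM = 1.633 × 10^16 m³/s²
v² = 8.28646 × 10^9 m²/s²
r = GM/v² = (1.633 × 10^16) / (8.28646 × 10^9) = 1.97068 × 10^6 m ≈ 1.971 × 10^6 m

Final answer: 1.971 × 10^6 m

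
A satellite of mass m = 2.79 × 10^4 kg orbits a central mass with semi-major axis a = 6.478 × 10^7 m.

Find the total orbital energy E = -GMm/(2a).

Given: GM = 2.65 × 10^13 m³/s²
a = 6.478 × 10^7 m
GM = 2.65 × 10^13 m³/s²
2a = 1.2956 × 10^8 m
GMm = 2.65 × 10^13 × 27900 = 7.3935 × 10^17 m³·kg/s²
E = −GMm/(2a) = -5.70662 × 10^9 J ≈ -5.707 GJ

Final answer: -5.707 GJ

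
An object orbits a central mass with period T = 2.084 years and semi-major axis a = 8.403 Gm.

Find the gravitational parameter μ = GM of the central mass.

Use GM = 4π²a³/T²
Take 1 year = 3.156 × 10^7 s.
T = 2.084 years = 6.5771 × 10^7 s
a = 8.403 Gm = 8.403 × 10^9 m
a³ = 5.93339 × 10^29 m³
T² = 4.32583 × 10^15 s²
GM = 4π² × (5.93339 × 10^29) / (4.32583 × 10^15) = 5.41494 × 10^15 m³/s²
GM ≈ 5.415 × 10^15 m³/s²

Final answer: GM = 5.415 × 10^15 m³/s²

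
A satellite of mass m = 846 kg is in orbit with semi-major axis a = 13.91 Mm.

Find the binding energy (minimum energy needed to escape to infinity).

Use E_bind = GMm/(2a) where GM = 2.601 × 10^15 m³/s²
a = 13.91 Mm = 1.391 × 10^7 m
GM = 2.601 × 10^15 m³/s²
m = 846 kg
GMm = 2.601 × 10^15 × 846 = 2.20045 × 10^18 m³·kg/s²
2a = 2.782 × 10^7 m
E_bind = GMm/(2a) = 7.90958 × 10^10 J ≈ 79.1 GJ

Final answer: 79.1 GJ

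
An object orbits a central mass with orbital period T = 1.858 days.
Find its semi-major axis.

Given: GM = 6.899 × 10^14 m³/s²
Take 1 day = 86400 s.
T = 1.858 days = 160531 s
GM = 6.899 × 10^14 m³/s²
Kepler's third law: a³ = GM T² / (4π²)
T² = 2.57703 × 10^10 s²
a³ = (6.899 × 10^14) × (2.57703 × 10^10) / (4π²) = 4.50345 × 10^23 m³
a = (a³)^(1/3) = 7.66505 × 10^7 m ≈ 76.65 Mm

Final answer: 76.65 Mm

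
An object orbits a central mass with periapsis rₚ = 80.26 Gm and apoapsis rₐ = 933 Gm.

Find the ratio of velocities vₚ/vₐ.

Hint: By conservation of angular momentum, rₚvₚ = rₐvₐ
rₚ = 80.26 Gm = 8.026 × 10^10 m
rₐ = 933 Gm = 9.33 × 10^11 m
rₚvₚ = rₐvₐ  ⇒  vₚ/vₐ = rₐ/rₚ
vₚ/vₐ = (9.33 × 10^11) / (8.026 × 10^10) = 11.6247

Final answer: vₚ/vₐ = 11.62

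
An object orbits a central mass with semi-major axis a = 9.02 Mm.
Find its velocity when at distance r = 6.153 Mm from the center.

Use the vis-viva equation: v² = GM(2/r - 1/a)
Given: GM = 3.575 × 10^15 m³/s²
a = 9.02 Mm = 9.02 × 10^6 m
r = 6.153 Mm = 6.153 × 10^6 m
GM = 3.575 × 10^15 m³/s²
2/r − 1/a = 3.25045 × 10^-7 − 1.10865 × 10^-7 = 2.1418 × 10^-7 m⁻¹
v² = GM (2/r − 1/a) = 7.65693 × 10^8 m²/s²
v = 27671.2 m/s ≈ 27.67 km/s

Final answer: 27.67 km/s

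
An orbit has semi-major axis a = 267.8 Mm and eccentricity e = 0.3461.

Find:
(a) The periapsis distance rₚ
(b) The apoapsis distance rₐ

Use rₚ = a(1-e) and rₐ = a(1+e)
a = 267.8 Mm = 2.678 × 10^8 m
e = 0.3461:  1 − e = 0.6539,  1 + e = 1.3461
(a) rₚ = a(1 − e) = 2.678 × 10^8 m × 0.6539 = 1.75114 × 10^8 m ≈ 175.1 Mm
(b) rₐ = a(1 + e) = 2.678 × 10^8 m × 1.3461 = 3.60486 × 10^8 m ≈ 360.5 Mm

Final answer:
(a) rₚ = 175.1 Mm
(b) rₐ = 360.5 Mm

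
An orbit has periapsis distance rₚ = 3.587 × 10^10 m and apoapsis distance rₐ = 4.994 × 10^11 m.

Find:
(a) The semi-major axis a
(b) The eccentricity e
rₚ = 3.587 × 10^10 m
rₐ = 4.994 × 10^11 m
(a) a = (rₚ + rₐ)/2 = 2.67635 × 10^11 m ≈ 2.676 × 10^11 m
(b) e = (rₐ − rₚ)/(rₐ + rₚ) = (4.6353 × 10^11) / (5.3527 × 10^11) = 0.865974

Final answer:
(a) a = 2.676 × 10^11 m
(b) e = 0.866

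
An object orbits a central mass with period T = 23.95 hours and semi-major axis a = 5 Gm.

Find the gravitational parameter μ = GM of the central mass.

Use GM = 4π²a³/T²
T = 23.95 hours = 86220 s
a = 5 Gm = 5 × 10^9 m
a³ = 1.25 × 10^29 m³
T² = 7.43389 × 10^9 s²
GM = 4π² × (1.25 × 10^29) / (7.43389 × 10^9) = 6.63825 × 10^20 m³/s²
GM ≈ 6.638 × 10^20 m³/s²

Final answer: GM = 6.638 × 10^20 m³/s²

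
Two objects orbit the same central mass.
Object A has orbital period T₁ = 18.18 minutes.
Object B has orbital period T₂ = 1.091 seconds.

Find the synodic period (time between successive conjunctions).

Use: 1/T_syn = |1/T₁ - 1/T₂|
T₁ = 18.18 minutes = 1090.8 s
T₂ = 1.091 seconds
1/T₁ = 0.000916758 s⁻¹
1/T₂ = 0.91659 s⁻¹
|1/T₁ − 1/T₂| = 0.915674 s⁻¹
T_syn = 1 / |1/T₁ − 1/T₂| = 1.09209 s ≈ 1.092 seconds

Final answer: T_syn = 1.092 seconds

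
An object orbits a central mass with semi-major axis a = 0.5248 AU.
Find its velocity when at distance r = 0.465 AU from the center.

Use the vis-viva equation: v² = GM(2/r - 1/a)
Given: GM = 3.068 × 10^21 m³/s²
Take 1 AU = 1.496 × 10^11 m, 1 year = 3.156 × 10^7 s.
a = 0.5248 AU = 7.85101 × 10^10 m
r = 0.465 AU = 6.9564 × 10^10 m
GM = 3.068 × 10^21 m³/s²
2/r − 1/a = 2.87505 × 10^-11 − 1.27372 × 10^-11 = 1.60133 × 10^-11 m⁻¹
v² = GM (2/r − 1/a) = 4.91288 × 10^10 m²/s²
v = 221650 m/s ≈ 46.76 AU/year

Final answer: 46.76 AU/year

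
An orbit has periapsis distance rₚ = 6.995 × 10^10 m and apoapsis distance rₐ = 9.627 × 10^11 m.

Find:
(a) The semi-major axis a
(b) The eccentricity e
rₚ = 6.995 × 10^10 m
rₐ = 9.627 × 10^11 m
(a) a = (rₚ + rₐ)/2 = 5.16325 × 10^11 m ≈ 5.163 × 10^11 m
(b) e = (rₐ − rₚ)/(rₐ + rₚ) = (8.9275 × 10^11) / (1.03265 × 10^12) = 0.864523

Final answer:
(a) a = 5.163 × 10^11 m
(b) e = 0.8645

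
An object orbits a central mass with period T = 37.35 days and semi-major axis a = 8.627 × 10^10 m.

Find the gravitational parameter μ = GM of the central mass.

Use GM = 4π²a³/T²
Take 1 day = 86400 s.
T = 37.35 days = 3.22704 × 10^6 s
a = 8.627 × 10^10 m
a³ = 6.42066 × 10^32 m³
T² = 1.04138 × 10^13 s²
GM = 4π² × (6.42066 × 10^32) / (1.04138 × 10^13) = 2.43406 × 10^21 m³/s²
GM ≈ 2.434 × 10^21 m³/s²

Final answer: GM = 2.434 × 10^21 m³/s²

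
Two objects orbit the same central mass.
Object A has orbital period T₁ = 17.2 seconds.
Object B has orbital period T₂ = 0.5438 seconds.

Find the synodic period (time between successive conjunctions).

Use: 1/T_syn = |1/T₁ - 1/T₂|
T₁ = 17.2 seconds
T₂ = 0.5438 seconds
1/T₁ = 0.0581395 s⁻¹
1/T₂ = 1.83891 s⁻¹
|1/T₁ − 1/T₂| = 1.78077 s⁻¹
T_syn = 1 / |1/T₁ − 1/T₂| = 0.561554 s ≈ 0.5616 seconds

Final answer: T_syn = 0.5616 seconds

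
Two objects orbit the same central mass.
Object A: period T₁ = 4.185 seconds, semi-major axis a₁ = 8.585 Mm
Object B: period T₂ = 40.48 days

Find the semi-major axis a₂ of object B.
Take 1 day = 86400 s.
T₁ = 4.185 seconds
T₂ = 40.48 days = 3.49747 × 10^6 s
a₁ = 8.585 Mm = 8.585 × 10^6 m
Kepler's third law: (T₂/T₁)² = (a₂/a₁)³  ⇒  a₂ = a₁ (T₂/T₁)^(2/3)
T₂/T₁ = 835716
(T₂/T₁)^(2/3) = 8872.36
a₂ = 8.585 × 10^6 m × 8872.36 = 7.61692 × 10^10 m ≈ 76.17 Gm

Final answer: a₂ = 76.17 Gm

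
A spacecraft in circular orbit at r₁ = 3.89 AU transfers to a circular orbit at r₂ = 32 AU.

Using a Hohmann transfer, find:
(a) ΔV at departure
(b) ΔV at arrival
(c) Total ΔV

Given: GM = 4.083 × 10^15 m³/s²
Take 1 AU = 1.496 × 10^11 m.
r₁ = 3.89 AU = 5.81944 × 10^11 m
r₂ = 32 AU = 4.7872 × 10^12 m
GM = 4.083 × 10^15 m³/s²
Transfer ellipse: a_t = (r₁ + r₂)/2 = 2.68457 × 10^12 m
Circular speed at r₁: v₁ = √(GM/r₁) = 83.7624 m/s
Transfer speed at r₁ (periapsis): v₁ₜ = √(GM(2/r₁ − 1/a_t)) = 111.854 m/s
(a) ΔV₁ = v₁ₜ − v₁ = 28.0918 m/s ≈ 28.09 m/s
Circular speed at r₂: v₂ = √(GM/r₂) = 29.2044 m/s
Transfer speed at r₂ (apoapsis): v₂ₜ = √(GM(2/r₂ − 1/a_t)) = 13.5973 m/s
(b) ΔV₂ = v₂ − v₂ₜ = 15.6072 m/s ≈ 15.61 m/s
(c) ΔV_total = ΔV₁ + ΔV₂ = 43.699 m/s ≈ 43.7 m/s

Final answer:
(a) ΔV₁ = 28.09 m/s
(b) ΔV₂ = 15.61 m/s
(c) ΔV_total = 43.7 m/s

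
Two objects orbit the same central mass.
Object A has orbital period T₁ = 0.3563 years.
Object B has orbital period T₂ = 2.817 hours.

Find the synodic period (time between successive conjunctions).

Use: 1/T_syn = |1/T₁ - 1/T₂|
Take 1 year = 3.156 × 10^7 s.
T₁ = 0.3563 years = 1.12448 × 10^7 s
T₂ = 2.817 hours = 10141.2 s
1/T₁ = 8.89298 × 10^-8 s⁻¹
1/T₂ = 9.86077 × 10^-5 s⁻¹
|1/T₁ − 1/T₂| = 9.85187 × 10^-5 s⁻¹
T_syn = 1 / |1/T₁ − 1/T₂| = 10150.4 s ≈ 2.82 hours

Final answer: T_syn = 2.82 hours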